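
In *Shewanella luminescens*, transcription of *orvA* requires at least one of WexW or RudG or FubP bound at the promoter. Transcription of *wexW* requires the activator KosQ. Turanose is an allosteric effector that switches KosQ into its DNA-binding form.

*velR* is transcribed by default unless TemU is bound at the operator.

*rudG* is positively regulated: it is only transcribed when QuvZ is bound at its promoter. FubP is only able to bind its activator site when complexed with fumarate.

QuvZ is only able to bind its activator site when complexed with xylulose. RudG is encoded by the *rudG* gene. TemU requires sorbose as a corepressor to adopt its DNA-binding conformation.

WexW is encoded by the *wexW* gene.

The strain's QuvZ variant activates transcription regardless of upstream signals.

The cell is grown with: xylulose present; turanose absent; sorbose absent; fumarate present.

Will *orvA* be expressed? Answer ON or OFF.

ON

Turanose is absent, so KosQ is inactive.
Required activator KosQ is absent, so *wexW* is not transcribed.
So WexW is not produced.
QuvZ is constitutively active in this strain.
No repressor is bound and QuvZ is active, so *rudG* is transcribed.
So RudG is produced and active.
Fumarate is present, so FubP is active.
Activator RudG is present, so *orvA* is transcribed.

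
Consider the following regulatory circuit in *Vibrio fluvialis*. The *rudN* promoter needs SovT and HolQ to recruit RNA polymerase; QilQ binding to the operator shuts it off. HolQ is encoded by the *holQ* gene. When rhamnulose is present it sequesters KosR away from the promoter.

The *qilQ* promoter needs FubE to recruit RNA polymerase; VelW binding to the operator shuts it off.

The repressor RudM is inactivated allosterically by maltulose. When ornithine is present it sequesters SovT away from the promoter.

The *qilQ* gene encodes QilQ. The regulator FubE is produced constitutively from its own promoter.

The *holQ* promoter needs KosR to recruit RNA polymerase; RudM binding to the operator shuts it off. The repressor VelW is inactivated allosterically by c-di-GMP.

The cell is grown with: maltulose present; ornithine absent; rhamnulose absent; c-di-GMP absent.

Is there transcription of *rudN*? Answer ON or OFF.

ON

c-di-GMP is absent, so VelW is active.
FubE is produced constitutively and is active.
With repressor VelW bound, *qilQ* is not transcribed.
So QilQ is not produced.
Ornithine is absent, so SovT is active.
Rhamnulose is absent, so KosR is active.
Maltulose is present, so RudM is inactive.
No repressor is bound and KosR is active, so *holQ* is transcribed.
So HolQ is produced and active.
No repressor is bound and SovT and HolQ are active, so *rudN* is transcribed.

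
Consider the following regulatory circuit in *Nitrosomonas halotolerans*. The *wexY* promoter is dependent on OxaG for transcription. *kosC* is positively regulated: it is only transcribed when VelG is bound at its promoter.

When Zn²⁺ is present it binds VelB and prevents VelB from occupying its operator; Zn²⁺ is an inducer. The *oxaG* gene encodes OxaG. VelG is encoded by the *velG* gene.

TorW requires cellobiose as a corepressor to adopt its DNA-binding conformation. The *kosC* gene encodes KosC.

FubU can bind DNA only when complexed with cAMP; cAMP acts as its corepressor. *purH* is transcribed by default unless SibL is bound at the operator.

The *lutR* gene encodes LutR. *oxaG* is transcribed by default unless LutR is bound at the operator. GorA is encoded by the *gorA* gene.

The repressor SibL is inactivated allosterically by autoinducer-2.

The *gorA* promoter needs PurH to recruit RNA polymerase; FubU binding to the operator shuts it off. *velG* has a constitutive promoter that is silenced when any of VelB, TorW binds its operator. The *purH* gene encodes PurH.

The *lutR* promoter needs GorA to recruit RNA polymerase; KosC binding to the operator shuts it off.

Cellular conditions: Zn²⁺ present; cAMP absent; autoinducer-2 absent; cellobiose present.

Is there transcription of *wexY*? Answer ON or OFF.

ON

Zn²⁺ is present, so VelB is inactive.
Cellobiose is present, so TorW is active.
With repressor TorW bound, *velG* is not transcribed.
So VelG is not produced.
Required activator VelG is absent, so *kosC* is not transcribed.
So KosC is not produced.
Autoinducer-2 is absent, so SibL is active.
With repressor SibL bound, *purH* is not transcribed.
So PurH is not produced.
cAMP is absent, so FubU is inactive.
Required activator PurH is absent, so *gorA* is not transcribed.
So GorA is not produced.
Required activator GorA is absent, so *lutR* is not transcribed.
So LutR is not produced.
With no repressor bound, *oxaG* is transcribed.
So OxaG is produced and active.
No repressor is bound and OxaG is active, so *wexY* is transcribed.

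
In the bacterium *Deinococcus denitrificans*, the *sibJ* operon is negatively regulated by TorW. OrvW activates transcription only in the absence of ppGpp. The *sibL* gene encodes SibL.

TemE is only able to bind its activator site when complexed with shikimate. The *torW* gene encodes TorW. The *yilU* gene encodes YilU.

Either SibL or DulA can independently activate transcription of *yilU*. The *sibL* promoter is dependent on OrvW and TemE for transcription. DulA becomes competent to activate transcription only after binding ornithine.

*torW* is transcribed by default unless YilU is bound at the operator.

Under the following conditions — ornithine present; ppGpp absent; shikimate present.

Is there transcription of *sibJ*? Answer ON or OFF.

ON

ppGpp is absent, so OrvW is active.
Shikimate is present, so TemE is active.
No repressor is bound and OrvW and TemE are active, so *sibL* is transcribed.
So SibL is produced and active.
Ornithine is present, so DulA is active.
Activator SibL is present, so *yilU* is transcribed.
So YilU is produced and active.
With repressor YilU bound, *torW* is not transcribed.
So TorW is not produced.
With no repressor bound, *sibJ* is transcribed.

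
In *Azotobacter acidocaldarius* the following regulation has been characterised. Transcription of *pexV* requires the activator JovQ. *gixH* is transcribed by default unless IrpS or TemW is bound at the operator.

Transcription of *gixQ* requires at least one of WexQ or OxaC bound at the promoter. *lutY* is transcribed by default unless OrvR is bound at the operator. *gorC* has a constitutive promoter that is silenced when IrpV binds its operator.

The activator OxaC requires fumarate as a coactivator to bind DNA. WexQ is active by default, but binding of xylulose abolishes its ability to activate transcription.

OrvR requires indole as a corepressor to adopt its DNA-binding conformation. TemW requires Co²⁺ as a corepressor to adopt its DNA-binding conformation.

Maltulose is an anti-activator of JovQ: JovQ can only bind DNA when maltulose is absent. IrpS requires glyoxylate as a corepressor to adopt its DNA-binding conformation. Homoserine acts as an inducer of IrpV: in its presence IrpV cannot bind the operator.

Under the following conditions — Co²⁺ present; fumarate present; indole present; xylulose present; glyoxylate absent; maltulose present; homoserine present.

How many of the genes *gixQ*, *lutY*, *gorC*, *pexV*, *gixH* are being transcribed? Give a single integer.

2

Xylulose is present, so WexQ is inactive.
Fumarate is present, so OxaC is active.
Activator OxaC is present, so *gixQ* is transcribed.
→ *gixQ* is ON.
Indole is present, so OrvR is active.
With repressor OrvR bound, *lutY* is not transcribed.
→ *lutY* is OFF.
Homoserine is present, so IrpV is inactive.
With no repressor bound, *gorC* is transcribed.
→ *gorC* is ON.
Maltulose is present, so JovQ is inactive.
Required activator JovQ is absent, so *pexV* is not transcribed.
→ *pexV* is OFF.
Glyoxylate is absent, so IrpS is inactive.
Co²⁺ is present, so TemW is active.
With repressor TemW bound, *gixH* is not transcribed.
→ *gixH* is OFF.
2 of the 5 genes are transcribed.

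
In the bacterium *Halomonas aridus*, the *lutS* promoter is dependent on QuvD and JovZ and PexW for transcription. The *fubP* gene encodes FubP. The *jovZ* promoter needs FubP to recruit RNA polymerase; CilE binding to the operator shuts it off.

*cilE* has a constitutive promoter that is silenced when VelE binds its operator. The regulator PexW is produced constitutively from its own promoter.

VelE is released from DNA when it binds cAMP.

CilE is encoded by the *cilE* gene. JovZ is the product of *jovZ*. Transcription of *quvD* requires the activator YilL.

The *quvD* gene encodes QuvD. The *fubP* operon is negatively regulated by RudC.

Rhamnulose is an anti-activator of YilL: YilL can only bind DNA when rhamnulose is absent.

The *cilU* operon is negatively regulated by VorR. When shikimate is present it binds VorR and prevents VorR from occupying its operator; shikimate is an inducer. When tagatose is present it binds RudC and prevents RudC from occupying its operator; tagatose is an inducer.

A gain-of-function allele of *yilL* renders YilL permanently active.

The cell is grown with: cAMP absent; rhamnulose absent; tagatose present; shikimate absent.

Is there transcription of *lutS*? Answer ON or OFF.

ON

YilL is constitutively active in this strain.
No repressor is bound and YilL is active, so *quvD* is transcribed.
So QuvD is produced and active.
cAMP is absent, so VelE is active.
With repressor VelE bound, *cilE* is not transcribed.
So CilE is not produced.
Tagatose is present, so RudC is inactive.
With no repressor bound, *fubP* is transcribed.
So FubP is produced and active.
No repressor is bound and FubP is active, so *jovZ* is transcribed.
So JovZ is produced and active.
PexW is produced constitutively and is active.
No repressor is bound and QuvD and JovZ and PexW are active, so *lutS* is transcribed.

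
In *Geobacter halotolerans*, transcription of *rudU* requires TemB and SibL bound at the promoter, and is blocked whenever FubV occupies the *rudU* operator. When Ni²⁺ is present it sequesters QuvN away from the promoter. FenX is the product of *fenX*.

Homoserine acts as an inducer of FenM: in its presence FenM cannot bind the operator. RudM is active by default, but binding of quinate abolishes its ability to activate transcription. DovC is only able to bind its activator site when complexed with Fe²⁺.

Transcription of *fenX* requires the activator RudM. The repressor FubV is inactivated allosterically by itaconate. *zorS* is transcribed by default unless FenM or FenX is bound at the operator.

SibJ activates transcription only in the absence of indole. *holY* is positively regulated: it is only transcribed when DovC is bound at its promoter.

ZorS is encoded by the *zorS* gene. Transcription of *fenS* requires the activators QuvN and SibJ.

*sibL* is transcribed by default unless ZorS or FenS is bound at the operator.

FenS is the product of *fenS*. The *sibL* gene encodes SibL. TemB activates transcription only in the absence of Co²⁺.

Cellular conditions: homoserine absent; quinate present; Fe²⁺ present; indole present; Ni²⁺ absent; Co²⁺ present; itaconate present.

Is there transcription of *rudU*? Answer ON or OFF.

OFF

Co²⁺ is present, so TemB is inactive.
Homoserine is absent, so FenM is active.
Quinate is present, so RudM is inactive.
Required activator RudM is absent, so *fenX* is not transcribed.
So FenX is not produced.
With repressor FenM bound, *zorS* is not transcribed.
So ZorS is not produced.
Ni²⁺ is absent, so QuvN is active.
Indole is present, so SibJ is inactive.
Required activator SibJ is absent, so *fenS* is not transcribed.
So FenS is not produced.
With no repressor bound, *sibL* is transcribed.
So SibL is produced and active.
Itaconate is present, so FubV is inactive.
Required activator TemB is absent, so *rudU* is not transcribed.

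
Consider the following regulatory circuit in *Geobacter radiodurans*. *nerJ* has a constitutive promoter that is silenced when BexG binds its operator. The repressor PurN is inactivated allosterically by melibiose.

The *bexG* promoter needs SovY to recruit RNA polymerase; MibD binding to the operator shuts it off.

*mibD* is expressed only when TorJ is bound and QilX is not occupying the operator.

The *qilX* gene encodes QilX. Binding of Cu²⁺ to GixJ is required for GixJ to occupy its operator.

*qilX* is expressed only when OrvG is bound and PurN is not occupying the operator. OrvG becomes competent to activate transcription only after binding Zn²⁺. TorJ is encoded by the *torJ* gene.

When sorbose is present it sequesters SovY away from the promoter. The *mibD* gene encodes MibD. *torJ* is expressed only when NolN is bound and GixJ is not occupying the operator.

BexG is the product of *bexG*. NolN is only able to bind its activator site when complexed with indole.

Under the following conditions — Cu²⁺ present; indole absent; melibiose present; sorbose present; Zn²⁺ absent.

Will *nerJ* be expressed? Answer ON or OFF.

Cu²⁺ is present, so GixJ is active.
Indole is absent, so NolN is inactive.
With repressor GixJ bound, *torJ* is not transcribed.
So TorJ is not produced.
Melibiose is present, so PurN is inactive.
Zn²⁺ is absent, so OrvG is inactive.
Required activator OrvG is absent, so *qilX* is not transcribed.
So QilX is not produced.
Required activator TorJ is absent, so *mibD* is not transcribed.
So MibD is not produced.
Sorbose is present, so SovY is inactive.
Required activator SovY is absent, so *bexG* is not transcribed.
So BexG is not produced.
With no repressor bound, *nerJ* is transcribed.

ON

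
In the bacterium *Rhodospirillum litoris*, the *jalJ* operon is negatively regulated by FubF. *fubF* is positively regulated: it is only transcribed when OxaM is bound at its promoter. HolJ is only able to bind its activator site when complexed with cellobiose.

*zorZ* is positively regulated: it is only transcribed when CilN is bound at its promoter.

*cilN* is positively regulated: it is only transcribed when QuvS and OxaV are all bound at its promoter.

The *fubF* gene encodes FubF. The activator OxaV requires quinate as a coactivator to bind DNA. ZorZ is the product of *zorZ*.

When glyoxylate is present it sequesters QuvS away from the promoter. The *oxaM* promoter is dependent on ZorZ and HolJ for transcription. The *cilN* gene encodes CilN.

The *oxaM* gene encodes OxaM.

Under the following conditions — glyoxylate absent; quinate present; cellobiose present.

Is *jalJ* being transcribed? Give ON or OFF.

OFF

Glyoxylate is absent, so QuvS is active.
Quinate is present, so OxaV is active.
No repressor is bound and QuvS and OxaV are active, so *cilN* is transcribed.
So CilN is produced and active.
No repressor is bound and CilN is active, so *zorZ* is transcribed.
So ZorZ is produced and active.
Cellobiose is present, so HolJ is active.
No repressor is bound and ZorZ and HolJ are active, so *oxaM* is transcribed.
So OxaM is produced and active.
No repressor is bound and OxaM is active, so *fubF* is transcribed.
So FubF is produced and active.
With repressor FubF bound, *jalJ* is not transcribed.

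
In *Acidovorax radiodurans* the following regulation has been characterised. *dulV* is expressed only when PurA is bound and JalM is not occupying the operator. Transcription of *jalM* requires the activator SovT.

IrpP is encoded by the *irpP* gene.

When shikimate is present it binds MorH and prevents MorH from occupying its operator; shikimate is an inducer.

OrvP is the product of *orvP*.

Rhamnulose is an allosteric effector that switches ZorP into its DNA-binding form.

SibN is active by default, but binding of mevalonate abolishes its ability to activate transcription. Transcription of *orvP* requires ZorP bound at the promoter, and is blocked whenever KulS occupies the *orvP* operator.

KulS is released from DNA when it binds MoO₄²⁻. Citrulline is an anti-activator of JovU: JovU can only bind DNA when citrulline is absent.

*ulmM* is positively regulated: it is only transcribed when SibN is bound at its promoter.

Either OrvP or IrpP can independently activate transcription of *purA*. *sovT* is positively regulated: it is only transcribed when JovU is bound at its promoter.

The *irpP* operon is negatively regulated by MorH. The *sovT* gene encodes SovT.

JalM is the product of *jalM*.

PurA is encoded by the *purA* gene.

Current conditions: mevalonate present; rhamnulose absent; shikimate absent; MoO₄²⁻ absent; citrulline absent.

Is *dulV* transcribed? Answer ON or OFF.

Rhamnulose is absent, so ZorP is inactive.
MoO₄²⁻ is absent, so KulS is active.
With repressor KulS bound, *orvP* is not transcribed.
So OrvP is not produced.
Shikimate is absent, so MorH is active.
With repressor MorH bound, *irpP* is not transcribed.
So IrpP is not produced.
No activator is available at the *purA* promoter, so *purA* is not transcribed.
So PurA is not produced.
Citrulline is absent, so JovU is active.
No repressor is bound and JovU is active, so *sovT* is transcribed.
So SovT is produced and active.
No repressor is bound and SovT is active, so *jalM* is transcribed.
So JalM is produced and active.
With repressor JalM bound, *dulV* is not transcribed.

OFF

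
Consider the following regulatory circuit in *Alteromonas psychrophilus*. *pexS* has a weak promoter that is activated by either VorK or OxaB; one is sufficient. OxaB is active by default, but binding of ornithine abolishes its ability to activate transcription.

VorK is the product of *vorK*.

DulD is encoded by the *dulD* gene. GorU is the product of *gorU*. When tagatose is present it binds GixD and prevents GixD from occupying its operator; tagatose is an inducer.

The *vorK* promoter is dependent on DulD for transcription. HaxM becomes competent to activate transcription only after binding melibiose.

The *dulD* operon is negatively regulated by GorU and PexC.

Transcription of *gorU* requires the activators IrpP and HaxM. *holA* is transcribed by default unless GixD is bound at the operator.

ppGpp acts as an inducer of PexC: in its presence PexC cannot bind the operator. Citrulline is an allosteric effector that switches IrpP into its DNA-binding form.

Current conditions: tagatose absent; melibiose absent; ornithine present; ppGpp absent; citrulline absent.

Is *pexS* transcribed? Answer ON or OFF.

OFF

Citrulline is absent, so IrpP is inactive.
Melibiose is absent, so HaxM is inactive.
Required activator IrpP is absent, so *gorU* is not transcribed.
So GorU is not produced.
ppGpp is absent, so PexC is active.
With repressor PexC bound, *dulD* is not transcribed.
So DulD is not produced.
Required activator DulD is absent, so *vorK* is not transcribed.
So VorK is not produced.
Ornithine is present, so OxaB is inactive.
No activator is available at the *pexS* promoter, so *pexS* is not transcribed.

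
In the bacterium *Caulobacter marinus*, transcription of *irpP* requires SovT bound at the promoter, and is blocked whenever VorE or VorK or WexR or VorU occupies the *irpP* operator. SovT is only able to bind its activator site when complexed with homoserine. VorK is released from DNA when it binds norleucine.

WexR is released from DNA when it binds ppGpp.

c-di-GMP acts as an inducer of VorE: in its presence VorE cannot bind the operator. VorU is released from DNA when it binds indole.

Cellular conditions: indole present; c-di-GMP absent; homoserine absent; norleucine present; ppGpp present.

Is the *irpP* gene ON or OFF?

OFF

c-di-GMP is absent, so VorE is active.
Norleucine is present, so VorK is inactive.
Homoserine is absent, so SovT is inactive.
ppGpp is present, so WexR is inactive.
Indole is present, so VorU is inactive.
With repressor VorE bound, *irpP* is not transcribed.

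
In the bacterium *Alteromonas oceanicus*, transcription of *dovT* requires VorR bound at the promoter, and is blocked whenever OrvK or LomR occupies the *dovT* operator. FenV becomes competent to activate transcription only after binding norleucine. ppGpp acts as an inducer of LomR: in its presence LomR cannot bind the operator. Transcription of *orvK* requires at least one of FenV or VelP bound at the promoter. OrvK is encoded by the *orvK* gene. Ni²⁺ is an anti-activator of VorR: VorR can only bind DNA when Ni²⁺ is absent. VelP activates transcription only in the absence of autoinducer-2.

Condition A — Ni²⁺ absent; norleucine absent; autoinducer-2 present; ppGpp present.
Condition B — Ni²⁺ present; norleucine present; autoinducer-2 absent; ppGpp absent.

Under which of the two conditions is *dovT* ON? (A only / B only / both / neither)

Condition A:
Ni²⁺ is absent, so VorR is active.
Norleucine is absent, so FenV is inactive.
Autoinducer-2 is present, so VelP is inactive.
No activator is available at the *orvK* promoter, so *orvK* is not transcribed.
So OrvK is not produced.
ppGpp is present, so LomR is inactive.
No repressor is bound and VorR is active, so *dovT* is transcribed.
→ *dovT* is ON in A.
Condition B:
Ni²⁺ is present, so VorR is inactive.
Norleucine is present, so FenV is active.
Autoinducer-2 is absent, so VelP is active.
Activator FenV is present, so *orvK* is transcribed.
So OrvK is produced and active.
ppGpp is absent, so LomR is active.
With repressor OrvK bound, *dovT* is not transcribed.
→ *dovT* is OFF in B.

A only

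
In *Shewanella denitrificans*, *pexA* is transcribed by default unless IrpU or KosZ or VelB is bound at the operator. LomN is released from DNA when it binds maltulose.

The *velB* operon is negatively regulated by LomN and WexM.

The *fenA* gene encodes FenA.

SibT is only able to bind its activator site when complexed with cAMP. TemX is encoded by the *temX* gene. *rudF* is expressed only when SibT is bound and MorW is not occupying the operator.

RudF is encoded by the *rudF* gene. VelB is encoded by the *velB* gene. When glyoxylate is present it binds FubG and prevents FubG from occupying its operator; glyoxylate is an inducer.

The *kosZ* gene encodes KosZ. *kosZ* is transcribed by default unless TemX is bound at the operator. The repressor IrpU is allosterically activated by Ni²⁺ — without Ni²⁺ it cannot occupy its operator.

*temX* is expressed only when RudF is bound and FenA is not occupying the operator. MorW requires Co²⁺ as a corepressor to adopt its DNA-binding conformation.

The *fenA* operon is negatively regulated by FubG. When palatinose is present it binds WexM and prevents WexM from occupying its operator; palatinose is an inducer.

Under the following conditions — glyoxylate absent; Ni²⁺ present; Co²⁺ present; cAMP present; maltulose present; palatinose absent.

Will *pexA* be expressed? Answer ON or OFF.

Ni²⁺ is present, so IrpU is active.
cAMP is present, so SibT is active.
Co²⁺ is present, so MorW is active.
With repressor MorW bound, *rudF* is not transcribed.
So RudF is not produced.
Glyoxylate is absent, so FubG is active.
With repressor FubG bound, *fenA* is not transcribed.
So FenA is not produced.
Required activator RudF is absent, so *temX* is not transcribed.
So TemX is not produced.
With no repressor bound, *kosZ* is transcribed.
So KosZ is produced and active.
Maltulose is present, so LomN is inactive.
Palatinose is absent, so WexM is active.
With repressor WexM bound, *velB* is not transcribed.
So VelB is not produced.
With repressor IrpU bound, *pexA* is not transcribed.

OFF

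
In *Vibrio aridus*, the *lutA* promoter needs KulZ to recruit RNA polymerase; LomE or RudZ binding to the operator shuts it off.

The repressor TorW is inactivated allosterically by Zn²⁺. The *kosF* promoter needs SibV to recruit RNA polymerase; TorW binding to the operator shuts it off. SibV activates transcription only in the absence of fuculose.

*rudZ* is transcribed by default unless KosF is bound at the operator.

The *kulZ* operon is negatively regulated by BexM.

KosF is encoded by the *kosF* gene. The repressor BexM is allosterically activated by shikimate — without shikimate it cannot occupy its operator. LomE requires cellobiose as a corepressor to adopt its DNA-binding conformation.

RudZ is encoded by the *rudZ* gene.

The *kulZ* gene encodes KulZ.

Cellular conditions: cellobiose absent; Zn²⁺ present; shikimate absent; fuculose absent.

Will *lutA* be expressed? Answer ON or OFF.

ON

Cellobiose is absent, so LomE is inactive.
Shikimate is absent, so BexM is inactive.
With no repressor bound, *kulZ* is transcribed.
So KulZ is produced and active.
Zn²⁺ is present, so TorW is inactive.
Fuculose is absent, so SibV is active.
No repressor is bound and SibV is active, so *kosF* is transcribed.
So KosF is produced and active.
With repressor KosF bound, *rudZ* is not transcribed.
So RudZ is not produced.
No repressor is bound and KulZ is active, so *lutA* is transcribed.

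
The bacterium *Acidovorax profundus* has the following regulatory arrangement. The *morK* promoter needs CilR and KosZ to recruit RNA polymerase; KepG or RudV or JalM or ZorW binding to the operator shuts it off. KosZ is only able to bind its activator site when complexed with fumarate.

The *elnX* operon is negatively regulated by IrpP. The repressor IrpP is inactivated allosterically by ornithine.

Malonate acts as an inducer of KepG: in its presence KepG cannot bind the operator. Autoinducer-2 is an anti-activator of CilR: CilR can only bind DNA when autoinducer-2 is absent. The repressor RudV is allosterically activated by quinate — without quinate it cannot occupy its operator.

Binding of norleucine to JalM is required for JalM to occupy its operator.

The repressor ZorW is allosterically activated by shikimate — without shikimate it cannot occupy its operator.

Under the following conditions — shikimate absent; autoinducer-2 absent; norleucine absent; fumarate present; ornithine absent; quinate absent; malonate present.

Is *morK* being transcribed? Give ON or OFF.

ON

Malonate is present, so KepG is inactive.
Quinate is absent, so RudV is inactive.
Autoinducer-2 is absent, so CilR is active.
Norleucine is absent, so JalM is inactive.
Fumarate is present, so KosZ is active.
Shikimate is absent, so ZorW is inactive.
No repressor is bound and CilR and KosZ are active, so *morK* is transcribed.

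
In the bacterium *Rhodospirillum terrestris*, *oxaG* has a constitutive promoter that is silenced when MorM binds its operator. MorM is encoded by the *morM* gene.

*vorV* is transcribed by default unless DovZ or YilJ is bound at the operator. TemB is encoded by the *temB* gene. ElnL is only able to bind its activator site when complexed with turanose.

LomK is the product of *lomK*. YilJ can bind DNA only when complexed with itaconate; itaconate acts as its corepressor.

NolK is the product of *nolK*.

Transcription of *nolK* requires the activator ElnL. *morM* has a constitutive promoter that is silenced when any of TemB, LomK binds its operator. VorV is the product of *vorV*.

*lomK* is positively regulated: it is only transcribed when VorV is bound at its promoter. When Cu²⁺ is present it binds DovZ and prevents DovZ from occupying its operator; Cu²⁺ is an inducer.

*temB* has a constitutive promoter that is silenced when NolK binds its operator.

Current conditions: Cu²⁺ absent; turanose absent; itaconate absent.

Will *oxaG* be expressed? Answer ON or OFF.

ON

Turanose is absent, so ElnL is inactive.
Required activator ElnL is absent, so *nolK* is not transcribed.
So NolK is not produced.
With no repressor bound, *temB* is transcribed.
So TemB is produced and active.
Cu²⁺ is absent, so DovZ is active.
Itaconate is absent, so YilJ is inactive.
With repressor DovZ bound, *vorV* is not transcribed.
So VorV is not produced.
Required activator VorV is absent, so *lomK* is not transcribed.
So LomK is not produced.
With repressor TemB bound, *morM* is not transcribed.
So MorM is not produced.
With no repressor bound, *oxaG* is transcribed.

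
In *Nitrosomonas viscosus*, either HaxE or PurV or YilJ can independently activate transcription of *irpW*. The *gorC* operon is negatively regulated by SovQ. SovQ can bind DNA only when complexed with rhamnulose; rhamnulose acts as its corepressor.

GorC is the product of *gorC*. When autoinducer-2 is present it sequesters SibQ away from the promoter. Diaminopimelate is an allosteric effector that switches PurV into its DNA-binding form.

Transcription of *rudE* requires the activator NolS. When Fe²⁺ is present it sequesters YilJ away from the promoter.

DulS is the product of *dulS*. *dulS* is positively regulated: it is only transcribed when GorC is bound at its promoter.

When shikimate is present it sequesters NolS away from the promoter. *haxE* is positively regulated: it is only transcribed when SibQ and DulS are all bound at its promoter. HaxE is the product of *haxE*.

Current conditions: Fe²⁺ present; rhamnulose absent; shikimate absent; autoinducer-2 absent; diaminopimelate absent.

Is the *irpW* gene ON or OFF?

Autoinducer-2 is absent, so SibQ is active.
Rhamnulose is absent, so SovQ is inactive.
With no repressor bound, *gorC* is transcribed.
So GorC is produced and active.
No repressor is bound and GorC is active, so *dulS* is transcribed.
So DulS is produced and active.
No repressor is bound and SibQ and DulS are active, so *haxE* is transcribed.
So HaxE is produced and active.
Diaminopimelate is absent, so PurV is inactive.
Fe²⁺ is present, so YilJ is inactive.
Activator HaxE is present, so *irpW* is transcribed.

ON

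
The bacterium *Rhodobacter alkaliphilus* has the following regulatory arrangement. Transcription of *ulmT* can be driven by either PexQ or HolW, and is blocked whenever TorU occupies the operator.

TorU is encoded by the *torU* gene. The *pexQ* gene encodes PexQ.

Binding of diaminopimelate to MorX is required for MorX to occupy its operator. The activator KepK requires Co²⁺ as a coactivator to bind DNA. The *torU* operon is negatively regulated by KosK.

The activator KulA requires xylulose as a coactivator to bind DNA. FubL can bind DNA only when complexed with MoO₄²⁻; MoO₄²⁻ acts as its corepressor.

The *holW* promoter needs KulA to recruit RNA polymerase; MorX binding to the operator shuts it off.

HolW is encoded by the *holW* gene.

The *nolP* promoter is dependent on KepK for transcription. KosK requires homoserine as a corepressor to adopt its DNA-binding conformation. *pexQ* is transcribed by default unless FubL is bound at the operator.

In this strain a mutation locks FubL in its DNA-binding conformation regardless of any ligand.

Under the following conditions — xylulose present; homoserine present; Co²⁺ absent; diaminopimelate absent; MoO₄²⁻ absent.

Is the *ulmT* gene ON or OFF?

FubL is constitutively active in this strain.
With repressor FubL bound, *pexQ* is not transcribed.
So PexQ is not produced.
Xylulose is present, so KulA is active.
Diaminopimelate is absent, so MorX is inactive.
No repressor is bound and KulA is active, so *holW* is transcribed.
So HolW is produced and active.
Homoserine is present, so KosK is active.
With repressor KosK bound, *torU* is not transcribed.
So TorU is not produced.
Activator HolW is present, so *ulmT* is transcribed.

ON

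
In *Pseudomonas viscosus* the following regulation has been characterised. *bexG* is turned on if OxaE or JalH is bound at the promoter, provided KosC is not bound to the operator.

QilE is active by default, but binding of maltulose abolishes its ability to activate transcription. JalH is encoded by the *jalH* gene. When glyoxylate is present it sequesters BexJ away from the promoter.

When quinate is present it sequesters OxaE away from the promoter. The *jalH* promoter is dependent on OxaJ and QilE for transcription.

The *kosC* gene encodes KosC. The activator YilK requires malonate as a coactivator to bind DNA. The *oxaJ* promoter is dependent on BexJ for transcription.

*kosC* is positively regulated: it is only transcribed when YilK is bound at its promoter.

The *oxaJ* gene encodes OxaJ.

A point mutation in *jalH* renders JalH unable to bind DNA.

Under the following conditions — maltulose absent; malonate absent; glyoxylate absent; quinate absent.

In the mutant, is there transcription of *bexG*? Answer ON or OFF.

ON

Malonate is absent, so YilK is inactive.
Required activator YilK is absent, so *kosC* is not transcribed.
So KosC is not produced.
Quinate is absent, so OxaE is active.
JalH is non-functional in this strain, so it has no effect.
Activator OxaE is present, so *bexG* is transcribed.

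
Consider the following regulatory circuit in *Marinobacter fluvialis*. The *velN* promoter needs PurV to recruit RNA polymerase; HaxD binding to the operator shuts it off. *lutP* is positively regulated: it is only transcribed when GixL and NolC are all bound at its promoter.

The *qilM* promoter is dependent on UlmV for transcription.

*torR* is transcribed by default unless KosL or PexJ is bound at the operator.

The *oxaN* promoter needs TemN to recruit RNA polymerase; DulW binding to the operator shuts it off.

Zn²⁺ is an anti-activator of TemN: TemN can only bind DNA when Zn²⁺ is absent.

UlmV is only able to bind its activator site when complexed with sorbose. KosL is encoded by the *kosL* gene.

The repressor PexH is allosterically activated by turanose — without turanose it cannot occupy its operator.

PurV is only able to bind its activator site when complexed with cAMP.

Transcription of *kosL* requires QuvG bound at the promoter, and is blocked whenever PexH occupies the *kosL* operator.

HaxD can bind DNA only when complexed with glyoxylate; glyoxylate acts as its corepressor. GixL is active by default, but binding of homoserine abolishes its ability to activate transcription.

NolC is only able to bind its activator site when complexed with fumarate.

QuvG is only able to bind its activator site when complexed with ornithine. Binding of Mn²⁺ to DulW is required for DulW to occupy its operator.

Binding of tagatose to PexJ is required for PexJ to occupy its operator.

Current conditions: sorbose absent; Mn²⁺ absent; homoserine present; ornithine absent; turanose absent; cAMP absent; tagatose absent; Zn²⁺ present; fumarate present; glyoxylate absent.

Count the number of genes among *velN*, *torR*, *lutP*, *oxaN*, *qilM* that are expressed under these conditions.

cAMP is absent, so PurV is inactive.
Glyoxylate is absent, so HaxD is inactive.
Required activator PurV is absent, so *velN* is not transcribed.
→ *velN* is OFF.
Turanose is absent, so PexH is inactive.
Ornithine is absent, so QuvG is inactive.
Required activator QuvG is absent, so *kosL* is not transcribed.
So KosL is not produced.
Tagatose is absent, so PexJ is inactive.
With no repressor bound, *torR* is transcribed.
→ *torR* is ON.
Homoserine is present, so GixL is inactive.
Fumarate is present, so NolC is active.
Required activator GixL is absent, so *lutP* is not transcribed.
→ *lutP* is OFF.
Mn²⁺ is absent, so DulW is inactive.
Zn²⁺ is present, so TemN is inactive.
Required activator TemN is absent, so *oxaN* is not transcribed.
→ *oxaN* is OFF.
Sorbose is absent, so UlmV is inactive.
Required activator UlmV is absent, so *qilM* is not transcribed.
→ *qilM* is OFF.
1 of the 5 genes is transcribed.

1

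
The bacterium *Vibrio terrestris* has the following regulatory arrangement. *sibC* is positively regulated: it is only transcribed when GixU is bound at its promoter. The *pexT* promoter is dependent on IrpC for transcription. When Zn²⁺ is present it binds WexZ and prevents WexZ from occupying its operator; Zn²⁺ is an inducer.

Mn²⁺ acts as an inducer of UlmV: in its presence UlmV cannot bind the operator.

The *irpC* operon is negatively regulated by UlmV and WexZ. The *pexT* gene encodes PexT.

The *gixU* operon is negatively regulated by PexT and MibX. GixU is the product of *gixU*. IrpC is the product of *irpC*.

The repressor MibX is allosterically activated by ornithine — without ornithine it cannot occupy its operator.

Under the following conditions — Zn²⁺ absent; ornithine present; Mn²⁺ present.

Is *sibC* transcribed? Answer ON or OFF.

OFF

Mn²⁺ is present, so UlmV is inactive.
Zn²⁺ is absent, so WexZ is active.
With repressor WexZ bound, *irpC* is not transcribed.
So IrpC is not produced.
Required activator IrpC is absent, so *pexT* is not transcribed.
So PexT is not produced.
Ornithine is present, so MibX is active.
With repressor MibX bound, *gixU* is not transcribed.
So GixU is not produced.
Required activator GixU is absent, so *sibC* is not transcribed.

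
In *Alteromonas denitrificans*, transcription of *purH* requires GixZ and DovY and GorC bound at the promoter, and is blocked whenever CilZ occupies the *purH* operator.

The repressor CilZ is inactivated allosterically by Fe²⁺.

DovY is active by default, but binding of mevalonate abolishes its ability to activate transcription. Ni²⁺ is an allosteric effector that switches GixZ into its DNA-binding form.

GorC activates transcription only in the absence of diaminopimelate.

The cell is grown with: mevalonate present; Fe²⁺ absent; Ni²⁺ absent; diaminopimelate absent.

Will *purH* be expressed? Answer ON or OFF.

OFF

Ni²⁺ is absent, so GixZ is inactive.
Fe²⁺ is absent, so CilZ is active.
Mevalonate is present, so DovY is inactive.
Diaminopimelate is absent, so GorC is active.
With repressor CilZ bound, *purH* is not transcribed.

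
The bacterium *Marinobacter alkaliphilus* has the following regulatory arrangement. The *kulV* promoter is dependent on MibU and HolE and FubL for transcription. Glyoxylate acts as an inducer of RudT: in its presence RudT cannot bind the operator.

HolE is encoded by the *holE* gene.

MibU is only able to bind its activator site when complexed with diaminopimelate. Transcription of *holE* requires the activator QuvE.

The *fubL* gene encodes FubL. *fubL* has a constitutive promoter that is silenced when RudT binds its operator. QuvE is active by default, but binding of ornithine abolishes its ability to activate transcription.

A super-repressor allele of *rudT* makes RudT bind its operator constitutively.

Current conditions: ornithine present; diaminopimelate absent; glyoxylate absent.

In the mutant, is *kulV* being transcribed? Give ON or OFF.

OFF

Diaminopimelate is absent, so MibU is inactive.
Ornithine is present, so QuvE is inactive.
Required activator QuvE is absent, so *holE* is not transcribed.
So HolE is not produced.
RudT is constitutively active in this strain.
With repressor RudT bound, *fubL* is not transcribed.
So FubL is not produced.
Required activator MibU is absent, so *kulV* is not transcribed.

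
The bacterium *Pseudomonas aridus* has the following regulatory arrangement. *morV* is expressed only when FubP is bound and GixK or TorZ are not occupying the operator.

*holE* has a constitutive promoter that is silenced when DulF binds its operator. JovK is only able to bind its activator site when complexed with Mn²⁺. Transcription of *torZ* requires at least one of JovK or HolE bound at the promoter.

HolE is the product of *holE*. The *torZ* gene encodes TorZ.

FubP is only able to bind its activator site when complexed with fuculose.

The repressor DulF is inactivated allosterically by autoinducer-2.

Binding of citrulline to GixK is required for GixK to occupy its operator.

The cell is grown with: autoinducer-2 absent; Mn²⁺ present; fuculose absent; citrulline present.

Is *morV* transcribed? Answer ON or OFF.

Citrulline is present, so GixK is active.
Mn²⁺ is present, so JovK is active.
Autoinducer-2 is absent, so DulF is active.
With repressor DulF bound, *holE* is not transcribed.
So HolE is not produced.
Activator JovK is present, so *torZ* is transcribed.
So TorZ is produced and active.
Fuculose is absent, so FubP is inactive.
With repressor GixK bound, *morV* is not transcribed.

OFF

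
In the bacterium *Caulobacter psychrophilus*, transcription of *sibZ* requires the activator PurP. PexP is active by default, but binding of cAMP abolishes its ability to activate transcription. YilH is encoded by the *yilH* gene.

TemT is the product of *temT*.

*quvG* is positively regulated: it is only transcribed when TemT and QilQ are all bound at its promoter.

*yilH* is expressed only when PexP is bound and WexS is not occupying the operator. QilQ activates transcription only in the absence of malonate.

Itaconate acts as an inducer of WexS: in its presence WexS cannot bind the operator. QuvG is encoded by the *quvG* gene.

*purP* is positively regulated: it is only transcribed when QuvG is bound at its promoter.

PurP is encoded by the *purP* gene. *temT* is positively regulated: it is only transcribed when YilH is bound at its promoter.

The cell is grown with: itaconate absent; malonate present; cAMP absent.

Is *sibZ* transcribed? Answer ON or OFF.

Itaconate is absent, so WexS is active.
cAMP is absent, so PexP is active.
With repressor WexS bound, *yilH* is not transcribed.
So YilH is not produced.
Required activator YilH is absent, so *temT* is not transcribed.
So TemT is not produced.
Malonate is present, so QilQ is inactive.
Required activator TemT is absent, so *quvG* is not transcribed.
So QuvG is not produced.
Required activator QuvG is absent, so *purP* is not transcribed.
So PurP is not produced.
Required activator PurP is absent, so *sibZ* is not transcribed.

OFF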